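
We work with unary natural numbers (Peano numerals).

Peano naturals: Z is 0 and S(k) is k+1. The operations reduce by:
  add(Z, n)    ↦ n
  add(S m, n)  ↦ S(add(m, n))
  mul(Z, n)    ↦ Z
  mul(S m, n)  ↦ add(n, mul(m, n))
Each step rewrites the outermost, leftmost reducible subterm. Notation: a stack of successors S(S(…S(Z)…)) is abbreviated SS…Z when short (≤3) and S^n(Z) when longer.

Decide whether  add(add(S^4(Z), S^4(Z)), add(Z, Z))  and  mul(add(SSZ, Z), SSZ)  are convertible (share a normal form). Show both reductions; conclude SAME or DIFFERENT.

Answer: DIFFERENT — A ⇓ S^8(Z), B ⇓ S^4(Z)

Derivation:
Term A:
  start: add(add(S^4(Z), S^4(Z)), add(Z, Z))
  step 1: add(S(add(SSSZ, S^4(Z))), add(Z, Z))
  step 2: S(add(add(SSSZ, S^4(Z)), add(Z, Z)))
  step 3: S(add(S(add(SSZ, S^4(Z))), add(Z, Z)))
  step 4: S(S(add(add(SSZ, S^4(Z)), add(Z, Z))))
  step 5: S(S(add(S(add(SZ, S^4(Z))), add(Z, Z))))
  step 6: S(S(S(add(add(SZ, S^4(Z)), add(Z, Z)))))
  step 7: S(S(S(add(S(add(Z, S^4(Z))), add(Z, Z)))))
  step 8: S(S(S(S(add(add(Z, S^4(Z)), add(Z, Z))))))
  step 9: S(S(S(S(add(S^4(Z), add(Z, Z))))))
  step 10: S(S(S(S(S(add(SSSZ, add(Z, Z)))))))
  step 11: S(S(S(S(S(S(add(SSZ, add(Z, Z))))))))
  step 12: S(S(S(S(S(S(S(add(SZ, add(Z, Z)))))))))
  step 13: S(S(S(S(S(S(S(S(add(Z, add(Z, Z))))))))))
  step 14: S(S(S(S(S(S(S(S(add(Z, Z)))))))))
  step 15: S^8(Z)

Term B:
  start: mul(add(SSZ, Z), SSZ)
  step 1: mul(S(add(SZ, Z)), SSZ)
  step 2: add(SSZ, mul(add(SZ, Z), SSZ))
  step 3: S(add(SZ, mul(add(SZ, Z), SSZ)))
  step 4: S(S(add(Z, mul(add(SZ, Z), SSZ))))
  step 5: S(S(mul(add(SZ, Z), SSZ)))
  step 6: S(S(mul(S(add(Z, Z)), SSZ)))
  step 7: S(S(add(SSZ, mul(add(Z, Z), SSZ))))
  step 8: S(S(S(add(SZ, mul(add(Z, Z), SSZ)))))
  step 9: S(S(S(S(add(Z, mul(add(Z, Z), SSZ))))))
  step 10: S(S(S(S(mul(add(Z, Z), SSZ)))))
  step 11: S(S(S(S(mul(Z, SSZ)))))
  step 12: S^4(Z)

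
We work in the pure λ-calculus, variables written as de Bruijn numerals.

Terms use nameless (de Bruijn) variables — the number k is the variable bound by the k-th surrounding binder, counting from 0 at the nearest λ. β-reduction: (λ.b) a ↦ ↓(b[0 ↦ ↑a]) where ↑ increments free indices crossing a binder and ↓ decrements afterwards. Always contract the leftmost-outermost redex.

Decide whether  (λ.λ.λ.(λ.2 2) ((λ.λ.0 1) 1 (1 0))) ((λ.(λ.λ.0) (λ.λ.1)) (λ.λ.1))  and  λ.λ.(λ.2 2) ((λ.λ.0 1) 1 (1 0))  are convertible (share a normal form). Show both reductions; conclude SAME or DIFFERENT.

Term A:
  start: (λ.λ.λ.(λ.2 2) ((λ.λ.0 1) 1 (1 0))) ((λ.(λ.λ.0) (λ.λ.1)) (λ.λ.1))
  [1] λ.λ.(λ.2 2) ((λ.λ.0 1) 1 (1 0))
  [2] λ.λ.1 1

Term B:
  start: λ.λ.(λ.2 2) ((λ.λ.0 1) 1 (1 0))
  [1] λ.λ.1 1

Answer: SAME — A ⇓ λ.λ.1 1, B ⇓ λ.λ.1 1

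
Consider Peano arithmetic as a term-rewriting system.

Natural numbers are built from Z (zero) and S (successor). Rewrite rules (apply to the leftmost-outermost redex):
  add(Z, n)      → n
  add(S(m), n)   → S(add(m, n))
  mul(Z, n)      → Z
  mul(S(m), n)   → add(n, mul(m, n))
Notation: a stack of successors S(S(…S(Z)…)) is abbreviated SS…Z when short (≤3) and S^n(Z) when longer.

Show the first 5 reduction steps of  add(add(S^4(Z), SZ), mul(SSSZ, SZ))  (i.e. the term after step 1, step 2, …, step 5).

Answer: after 5 steps: S(S(add(S(add(SZ, SZ)), mul(SSSZ, SZ))))

Derivation:
  start: add(add(S^4(Z), SZ), mul(SSSZ, SZ))
  step 1: add(S(add(SSSZ, SZ)), mul(SSSZ, SZ))
  step 2: S(add(add(SSSZ, SZ), mul(SSSZ, SZ)))
  step 3: S(add(S(add(SSZ, SZ)), mul(SSSZ, SZ)))
  step 4: S(S(add(add(SSZ, SZ), mul(SSSZ, SZ))))
  step 5: S(S(add(S(add(SZ, SZ)), mul(SSSZ, SZ))))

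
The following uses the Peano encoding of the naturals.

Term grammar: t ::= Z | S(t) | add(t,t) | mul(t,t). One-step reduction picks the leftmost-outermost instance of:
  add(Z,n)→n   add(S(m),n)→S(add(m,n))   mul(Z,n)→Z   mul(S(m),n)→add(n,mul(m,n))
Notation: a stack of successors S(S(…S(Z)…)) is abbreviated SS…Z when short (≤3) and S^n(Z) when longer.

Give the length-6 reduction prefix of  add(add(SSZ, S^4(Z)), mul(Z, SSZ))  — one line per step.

  start: add(add(SSZ, S^4(Z)), mul(Z, SSZ))
  step 1: add(S(add(SZ, S^4(Z))), mul(Z, SSZ))
  step 2: S(add(add(SZ, S^4(Z)), mul(Z, SSZ)))
  step 3: S(add(S(add(Z, S^4(Z))), mul(Z, SSZ)))
  step 4: S(S(add(add(Z, S^4(Z)), mul(Z, SSZ))))
  step 5: S(S(add(S^4(Z), mul(Z, SSZ))))
  step 6: S(S(S(add(SSSZ, mul(Z, SSZ)))))

Answer: after 6 steps: S(S(S(add(SSSZ, mul(Z, SSZ)))))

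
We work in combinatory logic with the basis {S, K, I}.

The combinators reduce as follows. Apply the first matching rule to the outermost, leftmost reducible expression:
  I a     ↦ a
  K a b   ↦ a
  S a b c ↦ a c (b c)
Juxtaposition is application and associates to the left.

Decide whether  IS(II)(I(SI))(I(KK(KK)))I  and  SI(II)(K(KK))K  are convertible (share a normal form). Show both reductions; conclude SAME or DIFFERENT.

Answer: DIFFERENT — A ⇓ SIK, B ⇓ K

Derivation:
Term A:
  start: IS(II)(I(SI))(I(KK(KK)))I
  →1  S(II)(I(SI))(I(KK(KK)))I
  →2  II(I(KK(KK)))(I(SI)(I(KK(KK))))I
  →3  I(I(KK(KK)))(I(SI)(I(KK(KK))))I
  →4  I(KK(KK))(I(SI)(I(KK(KK))))I
  →5  KK(KK)(I(SI)(I(KK(KK))))I
  →6  K(I(SI)(I(KK(KK))))I
  →7  I(SI)(I(KK(KK)))
  →8  SI(I(KK(KK)))
  →9  SI(KK(KK))
  →10  SIK

Term B:
  start: SI(II)(K(KK))K
  →1  I(K(KK))(II(K(KK)))K
  →2  K(KK)(II(K(KK)))K
  →3  KKK
  →4  K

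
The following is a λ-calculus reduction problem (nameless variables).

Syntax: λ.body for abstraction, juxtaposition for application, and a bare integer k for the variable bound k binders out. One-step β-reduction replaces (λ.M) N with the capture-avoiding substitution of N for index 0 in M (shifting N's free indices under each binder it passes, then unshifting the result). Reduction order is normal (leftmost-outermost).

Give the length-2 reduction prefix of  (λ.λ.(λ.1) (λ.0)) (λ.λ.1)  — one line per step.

Answer: after 2 steps: λ.0

Working:
  start: (λ.λ.(λ.1) (λ.0)) (λ.λ.1)
  →1  λ.(λ.1) (λ.0)
  →2  λ.0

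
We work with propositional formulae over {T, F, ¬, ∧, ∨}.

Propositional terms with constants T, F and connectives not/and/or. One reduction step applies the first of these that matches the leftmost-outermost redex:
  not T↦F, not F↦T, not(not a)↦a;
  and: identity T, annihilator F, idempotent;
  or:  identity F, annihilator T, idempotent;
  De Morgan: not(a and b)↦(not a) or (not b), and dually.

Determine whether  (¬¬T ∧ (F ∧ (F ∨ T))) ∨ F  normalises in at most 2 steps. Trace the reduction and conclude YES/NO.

  start: (¬¬T ∧ (F ∧ (F ∨ T))) ∨ F
  step 1: ¬¬T ∧ (F ∧ (F ∨ T))
  step 2: T ∧ (F ∧ (F ∨ T))

Answer: NO — after 2 steps the term is T ∧ (F ∧ (F ∨ T)), not yet normal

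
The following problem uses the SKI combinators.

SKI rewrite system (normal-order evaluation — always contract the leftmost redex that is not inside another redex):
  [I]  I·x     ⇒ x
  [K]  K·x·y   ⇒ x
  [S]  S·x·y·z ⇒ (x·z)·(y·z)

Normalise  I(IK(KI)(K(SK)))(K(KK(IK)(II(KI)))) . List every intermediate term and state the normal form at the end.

  start: I(IK(KI)(K(SK)))(K(KK(IK)(II(KI))))
  [1] IK(KI)(K(SK))(K(KK(IK)(II(KI))))
  [2] K(KI)(K(SK))(K(KK(IK)(II(KI))))
  [3] KI(K(KK(IK)(II(KI))))
  [4] I

Answer: normal form = I  (in 4 steps)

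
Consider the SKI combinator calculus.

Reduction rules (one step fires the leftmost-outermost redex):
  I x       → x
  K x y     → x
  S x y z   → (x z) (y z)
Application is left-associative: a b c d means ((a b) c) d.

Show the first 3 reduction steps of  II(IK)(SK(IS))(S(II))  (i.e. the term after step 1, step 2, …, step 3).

  start: II(IK)(SK(IS))(S(II))
  step 1: I(IK)(SK(IS))(S(II))
  step 2: IK(SK(IS))(S(II))
  step 3: K(SK(IS))(S(II))

Answer: after 3 steps: K(SK(IS))(S(II))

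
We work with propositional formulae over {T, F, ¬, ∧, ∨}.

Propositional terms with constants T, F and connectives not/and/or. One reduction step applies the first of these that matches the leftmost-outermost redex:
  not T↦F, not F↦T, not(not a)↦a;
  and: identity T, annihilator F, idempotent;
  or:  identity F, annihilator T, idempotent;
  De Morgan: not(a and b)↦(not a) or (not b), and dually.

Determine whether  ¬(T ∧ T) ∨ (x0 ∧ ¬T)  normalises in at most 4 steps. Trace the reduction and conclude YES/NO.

  start: ¬(T ∧ T) ∨ (x0 ∧ ¬T)
  [1] (¬T ∨ ¬T) ∨ (x0 ∧ ¬T)
  [2] ¬T ∨ (x0 ∧ ¬T)
  [3] F ∨ (x0 ∧ ¬T)
  [4] x0 ∧ ¬T

Answer: NO — after 4 steps the term is x0 ∧ ¬T, not yet normal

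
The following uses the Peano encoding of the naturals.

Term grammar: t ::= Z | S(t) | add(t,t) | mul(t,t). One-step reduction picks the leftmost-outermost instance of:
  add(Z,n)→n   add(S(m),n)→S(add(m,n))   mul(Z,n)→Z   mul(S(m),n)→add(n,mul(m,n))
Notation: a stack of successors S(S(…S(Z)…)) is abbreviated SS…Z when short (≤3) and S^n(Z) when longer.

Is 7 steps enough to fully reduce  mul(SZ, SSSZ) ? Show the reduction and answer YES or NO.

  start: mul(SZ, SSSZ)
  step 1: add(SSSZ, mul(Z, SSSZ))
  step 2: S(add(SSZ, mul(Z, SSSZ)))
  step 3: S(S(add(SZ, mul(Z, SSSZ))))
  step 4: S(S(S(add(Z, mul(Z, SSSZ)))))
  step 5: S(S(S(mul(Z, SSSZ))))
  step 6: SSSZ

Answer: YES — reaches normal form SSSZ in 6 ≤ 7 steps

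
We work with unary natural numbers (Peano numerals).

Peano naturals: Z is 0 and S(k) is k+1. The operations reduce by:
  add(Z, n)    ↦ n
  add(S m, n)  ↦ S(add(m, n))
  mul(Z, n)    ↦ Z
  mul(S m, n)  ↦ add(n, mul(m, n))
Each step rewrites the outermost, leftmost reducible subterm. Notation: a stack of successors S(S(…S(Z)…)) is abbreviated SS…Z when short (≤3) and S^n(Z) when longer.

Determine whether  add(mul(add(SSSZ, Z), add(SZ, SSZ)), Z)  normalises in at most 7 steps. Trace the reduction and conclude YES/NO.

  start: add(mul(add(SSSZ, Z), add(SZ, SSZ)), Z)
  step 1: add(mul(S(add(SSZ, Z)), add(SZ, SSZ)), Z)
  step 2: add(add(add(SZ, SSZ), mul(add(SSZ, Z), add(SZ, SSZ))), Z)
  step 3: add(add(S(add(Z, SSZ)), mul(add(SSZ, Z), add(SZ, SSZ))), Z)
  step 4: add(S(add(add(Z, SSZ), mul(add(SSZ, Z), add(SZ, SSZ)))), Z)
  step 5: S(add(add(add(Z, SSZ), mul(add(SSZ, Z), add(SZ, SSZ))), Z))
  step 6: S(add(add(SSZ, mul(add(SSZ, Z), add(SZ, SSZ))), Z))
  step 7: S(add(S(add(SZ, mul(add(SSZ, Z), add(SZ, SSZ)))), Z))

Answer: NO — after 7 steps the term is S(add(S(add(SZ, mul(add(SSZ, Z), add(SZ, SSZ)))), Z)), not yet normal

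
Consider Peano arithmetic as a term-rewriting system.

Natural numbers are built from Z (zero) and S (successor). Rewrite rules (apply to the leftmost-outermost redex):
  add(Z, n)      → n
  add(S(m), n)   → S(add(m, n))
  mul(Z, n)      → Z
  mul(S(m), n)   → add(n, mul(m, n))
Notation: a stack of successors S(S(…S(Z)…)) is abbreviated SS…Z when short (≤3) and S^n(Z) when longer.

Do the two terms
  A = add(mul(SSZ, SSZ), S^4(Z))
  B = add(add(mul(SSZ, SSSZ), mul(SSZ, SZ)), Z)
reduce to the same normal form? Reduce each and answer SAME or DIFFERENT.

Term A:
  start: add(mul(SSZ, SSZ), S^4(Z))
  →1  add(add(SSZ, mul(SZ, SSZ)), S^4(Z))
  →2  add(S(add(SZ, mul(SZ, SSZ))), S^4(Z))
  →3  S(add(add(SZ, mul(SZ, SSZ)), S^4(Z)))
  →4  S(add(S(add(Z, mul(SZ, SSZ))), S^4(Z)))
  →5  S(S(add(add(Z, mul(SZ, SSZ)), S^4(Z))))
  →6  S(S(add(mul(SZ, SSZ), S^4(Z))))
  →7  S(S(add(add(SSZ, mul(Z, SSZ)), S^4(Z))))
  →8  S(S(add(S(add(SZ, mul(Z, SSZ))), S^4(Z))))
  →9  S(S(S(add(add(SZ, mul(Z, SSZ)), S^4(Z)))))
  →10  S(S(S(add(S(add(Z, mul(Z, SSZ))), S^4(Z)))))
  →11  S(S(S(S(add(add(Z, mul(Z, SSZ)), S^4(Z))))))
  →12  S(S(S(S(add(mul(Z, SSZ), S^4(Z))))))
  →13  S(S(S(S(add(Z, S^4(Z))))))
  →14  S^8(Z)

Term B:
  start: add(add(mul(SSZ, SSSZ), mul(SSZ, SZ)), Z)
  →1  add(add(add(SSSZ, mul(SZ, SSSZ)), mul(SSZ, SZ)), Z)
  →2  add(add(S(add(SSZ, mul(SZ, SSSZ))), mul(SSZ, SZ)), Z)
  →3  add(S(add(add(SSZ, mul(SZ, SSSZ)), mul(SSZ, SZ))), Z)
  →4  S(add(add(add(SSZ, mul(SZ, SSSZ)), mul(SSZ, SZ)), Z))
  →5  S(add(add(S(add(SZ, mul(SZ, SSSZ))), mul(SSZ, SZ)), Z))
  →6  S(add(S(add(add(SZ, mul(SZ, SSSZ)), mul(SSZ, SZ))), Z))
  →7  S(S(add(add(add(SZ, mul(SZ, SSSZ)), mul(SSZ, SZ)), Z)))
  →8  S(S(add(add(S(add(Z, mul(SZ, SSSZ))), mul(SSZ, SZ)), Z)))
  →9  S(S(add(S(add(add(Z, mul(SZ, SSSZ)), mul(SSZ, SZ))), Z)))
  →10  S(S(S(add(add(add(Z, mul(SZ, SSSZ)), mul(SSZ, SZ)), Z))))
  →11  S(S(S(add(add(mul(SZ, SSSZ), mul(SSZ, SZ)), Z))))
  →12  S(S(S(add(add(add(SSSZ, mul(Z, SSSZ)), mul(SSZ, SZ)), Z))))
  →13  S(S(S(add(add(S(add(SSZ, mul(Z, SSSZ))), mul(SSZ, SZ)), Z))))
  →14  S(S(S(add(S(add(add(SSZ, mul(Z, SSSZ)), mul(SSZ, SZ))), Z))))
  →15  S(S(S(S(add(add(add(SSZ, mul(Z, SSSZ)), mul(SSZ, SZ)), Z)))))
  →16  S(S(S(S(add(add(S(add(SZ, mul(Z, SSSZ))), mul(SSZ, SZ)), Z)))))
  →17  S(S(S(S(add(S(add(add(SZ, mul(Z, SSSZ)), mul(SSZ, SZ))), Z)))))
  →18  S(S(S(S(S(add(add(add(SZ, mul(Z, SSSZ)), mul(SSZ, SZ)), Z))))))
  →19  S(S(S(S(S(add(add(S(add(Z, mul(Z, SSSZ))), mul(SSZ, SZ)), Z))))))
  →20  S(S(S(S(S(add(S(add(add(Z, mul(Z, SSSZ)), mul(SSZ, SZ))), Z))))))
  →21  S(S(S(S(S(S(add(add(add(Z, mul(Z, SSSZ)), mul(SSZ, SZ)), Z)))))))
  →22  S(S(S(S(S(S(add(add(mul(Z, SSSZ), mul(SSZ, SZ)), Z)))))))
  →23  S(S(S(S(S(S(add(add(Z, mul(SSZ, SZ)), Z)))))))
  →24  S(S(S(S(S(S(add(mul(SSZ, SZ), Z)))))))
  →25  S(S(S(S(S(S(add(add(SZ, mul(SZ, SZ)), Z)))))))
  →26  S(S(S(S(S(S(add(S(add(Z, mul(SZ, SZ))), Z)))))))
  →27  S(S(S(S(S(S(S(add(add(Z, mul(SZ, SZ)), Z))))))))
  →28  S(S(S(S(S(S(S(add(mul(SZ, SZ), Z))))))))
  →29  S(S(S(S(S(S(S(add(add(SZ, mul(Z, SZ)), Z))))))))
  →30  S(S(S(S(S(S(S(add(S(add(Z, mul(Z, SZ))), Z))))))))
  →31  S(S(S(S(S(S(S(S(add(add(Z, mul(Z, SZ)), Z)))))))))
  →32  S(S(S(S(S(S(S(S(add(mul(Z, SZ), Z)))))))))
  →33  S(S(S(S(S(S(S(S(add(Z, Z)))))))))
  →34  S^8(Z)

Answer: SAME — A ⇓ S^8(Z), B ⇓ S^8(Z)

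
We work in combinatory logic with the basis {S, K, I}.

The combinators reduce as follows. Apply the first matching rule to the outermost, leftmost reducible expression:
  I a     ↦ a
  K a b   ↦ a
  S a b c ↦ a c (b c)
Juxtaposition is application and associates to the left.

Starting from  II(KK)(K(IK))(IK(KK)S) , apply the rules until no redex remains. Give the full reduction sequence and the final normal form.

Answer: normal form = K(KK)  (in 5 steps)

Reduction:
  start: II(KK)(K(IK))(IK(KK)S)
  →1  I(KK)(K(IK))(IK(KK)S)
  →2  KK(K(IK))(IK(KK)S)
  →3  K(IK(KK)S)
  →4  K(K(KK)S)
  →5  K(KK)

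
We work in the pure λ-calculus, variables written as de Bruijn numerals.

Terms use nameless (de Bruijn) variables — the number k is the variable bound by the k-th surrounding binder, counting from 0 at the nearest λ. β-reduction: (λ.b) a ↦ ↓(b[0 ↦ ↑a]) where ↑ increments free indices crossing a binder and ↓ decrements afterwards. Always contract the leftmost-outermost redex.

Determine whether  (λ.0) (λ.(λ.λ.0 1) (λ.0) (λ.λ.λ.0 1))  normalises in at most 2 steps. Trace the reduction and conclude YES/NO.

  start: (λ.0) (λ.(λ.λ.0 1) (λ.0) (λ.λ.λ.0 1))
  [1] λ.(λ.λ.0 1) (λ.0) (λ.λ.λ.0 1)
  [2] λ.(λ.0 (λ.0)) (λ.λ.λ.0 1)

Answer: NO — after 2 steps the term is λ.(λ.0 (λ.0)) (λ.λ.λ.0 1), not yet normal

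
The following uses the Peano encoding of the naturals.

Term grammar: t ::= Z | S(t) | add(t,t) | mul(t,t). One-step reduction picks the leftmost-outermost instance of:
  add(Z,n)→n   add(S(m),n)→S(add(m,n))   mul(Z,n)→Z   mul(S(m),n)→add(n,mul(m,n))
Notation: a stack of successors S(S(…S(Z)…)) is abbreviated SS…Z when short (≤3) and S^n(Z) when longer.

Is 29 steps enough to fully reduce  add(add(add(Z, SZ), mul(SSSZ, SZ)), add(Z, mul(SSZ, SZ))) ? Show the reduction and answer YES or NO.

  start: add(add(add(Z, SZ), mul(SSSZ, SZ)), add(Z, mul(SSZ, SZ)))
  →1  add(add(SZ, mul(SSSZ, SZ)), add(Z, mul(SSZ, SZ)))
  →2  add(S(add(Z, mul(SSSZ, SZ))), add(Z, mul(SSZ, SZ)))
  →3  S(add(add(Z, mul(SSSZ, SZ)), add(Z, mul(SSZ, SZ))))
  →4  S(add(mul(SSSZ, SZ), add(Z, mul(SSZ, SZ))))
  →5  S(add(add(SZ, mul(SSZ, SZ)), add(Z, mul(SSZ, SZ))))
  →6  S(add(S(add(Z, mul(SSZ, SZ))), add(Z, mul(SSZ, SZ))))
  →7  S(S(add(add(Z, mul(SSZ, SZ)), add(Z, mul(SSZ, SZ)))))
  →8  S(S(add(mul(SSZ, SZ), add(Z, mul(SSZ, SZ)))))
  →9  S(S(add(add(SZ, mul(SZ, SZ)), add(Z, mul(SSZ, SZ)))))
  →10  S(S(add(S(add(Z, mul(SZ, SZ))), add(Z, mul(SSZ, SZ)))))
  →11  S(S(S(add(add(Z, mul(SZ, SZ)), add(Z, mul(SSZ, SZ))))))
  →12  S(S(S(add(mul(SZ, SZ), add(Z, mul(SSZ, SZ))))))
  →13  S(S(S(add(add(SZ, mul(Z, SZ)), add(Z, mul(SSZ, SZ))))))
  →14  S(S(S(add(S(add(Z, mul(Z, SZ))), add(Z, mul(SSZ, SZ))))))
  →15  S(S(S(S(add(add(Z, mul(Z, SZ)), add(Z, mul(SSZ, SZ)))))))
  →16  S(S(S(S(add(mul(Z, SZ), add(Z, mul(SSZ, SZ)))))))
  →17  S(S(S(S(add(Z, add(Z, mul(SSZ, SZ)))))))
  →18  S(S(S(S(add(Z, mul(SSZ, SZ))))))
  →19  S(S(S(S(mul(SSZ, SZ)))))
  →20  S(S(S(S(add(SZ, mul(SZ, SZ))))))
  →21  S(S(S(S(S(add(Z, mul(SZ, SZ)))))))
  →22  S(S(S(S(S(mul(SZ, SZ))))))
  →23  S(S(S(S(S(add(SZ, mul(Z, SZ)))))))
  →24  S(S(S(S(S(S(add(Z, mul(Z, SZ))))))))
  →25  S(S(S(S(S(S(mul(Z, SZ)))))))
  →26  S^6(Z)

Answer: YES — reaches normal form S^6(Z) in 26 ≤ 29 steps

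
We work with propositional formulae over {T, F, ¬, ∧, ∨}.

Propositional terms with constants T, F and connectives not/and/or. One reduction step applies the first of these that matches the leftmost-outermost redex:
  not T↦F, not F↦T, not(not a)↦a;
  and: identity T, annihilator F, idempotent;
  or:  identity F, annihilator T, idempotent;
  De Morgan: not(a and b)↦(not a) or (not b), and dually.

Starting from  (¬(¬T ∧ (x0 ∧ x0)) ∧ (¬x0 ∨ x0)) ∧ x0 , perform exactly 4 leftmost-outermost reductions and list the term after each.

  start: (¬(¬T ∧ (x0 ∧ x0)) ∧ (¬x0 ∨ x0)) ∧ x0
  [1] ((¬¬T ∨ ¬(x0 ∧ x0)) ∧ (¬x0 ∨ x0)) ∧ x0
  [2] ((T ∨ ¬(x0 ∧ x0)) ∧ (¬x0 ∨ x0)) ∧ x0
  [3] (T ∧ (¬x0 ∨ x0)) ∧ x0
  [4] (¬x0 ∨ x0) ∧ x0

Answer: after 4 steps: (¬x0 ∨ x0) ∧ x0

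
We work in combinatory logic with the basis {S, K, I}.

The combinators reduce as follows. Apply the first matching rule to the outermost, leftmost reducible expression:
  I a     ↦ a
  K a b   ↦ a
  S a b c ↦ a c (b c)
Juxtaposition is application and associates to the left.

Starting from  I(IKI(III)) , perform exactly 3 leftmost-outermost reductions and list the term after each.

  start: I(IKI(III))
  →1  IKI(III)
  →2  KI(III)
  →3  I

Answer: after 3 steps: I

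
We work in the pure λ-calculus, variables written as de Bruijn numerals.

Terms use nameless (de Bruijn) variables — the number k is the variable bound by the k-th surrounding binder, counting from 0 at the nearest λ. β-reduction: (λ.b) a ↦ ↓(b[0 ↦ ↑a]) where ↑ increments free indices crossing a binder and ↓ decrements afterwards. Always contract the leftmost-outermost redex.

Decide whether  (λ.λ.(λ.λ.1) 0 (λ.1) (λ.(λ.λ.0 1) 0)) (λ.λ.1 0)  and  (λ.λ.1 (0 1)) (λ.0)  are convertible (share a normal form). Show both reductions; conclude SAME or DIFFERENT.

Term A:
  start: (λ.λ.(λ.λ.1) 0 (λ.1) (λ.(λ.λ.0 1) 0)) (λ.λ.1 0)
  [1] λ.(λ.λ.1) 0 (λ.1) (λ.(λ.λ.0 1) 0)
  [2] λ.(λ.1) (λ.1) (λ.(λ.λ.0 1) 0)
  [3] λ.0 (λ.(λ.λ.0 1) 0)
  [4] λ.0 (λ.λ.0 1)

Term B:
  start: (λ.λ.1 (0 1)) (λ.0)
  [1] λ.(λ.0) (0 (λ.0))
  [2] λ.0 (λ.0)

Answer: DIFFERENT — A ⇓ λ.0 (λ.λ.0 1), B ⇓ λ.0 (λ.0)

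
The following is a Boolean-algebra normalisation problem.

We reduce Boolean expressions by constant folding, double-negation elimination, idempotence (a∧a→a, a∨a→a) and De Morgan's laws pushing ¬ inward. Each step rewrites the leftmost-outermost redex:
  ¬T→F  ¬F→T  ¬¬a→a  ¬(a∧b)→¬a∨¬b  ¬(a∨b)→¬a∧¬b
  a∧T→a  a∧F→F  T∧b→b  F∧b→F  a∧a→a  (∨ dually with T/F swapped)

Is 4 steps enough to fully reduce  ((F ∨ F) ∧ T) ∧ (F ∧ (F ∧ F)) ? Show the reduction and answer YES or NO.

  start: ((F ∨ F) ∧ T) ∧ (F ∧ (F ∧ F))
  →1  (F ∨ F) ∧ (F ∧ (F ∧ F))
  →2  F ∧ (F ∧ (F ∧ F))
  →3  F

Answer: YES — reaches normal form F in 3 ≤ 4 steps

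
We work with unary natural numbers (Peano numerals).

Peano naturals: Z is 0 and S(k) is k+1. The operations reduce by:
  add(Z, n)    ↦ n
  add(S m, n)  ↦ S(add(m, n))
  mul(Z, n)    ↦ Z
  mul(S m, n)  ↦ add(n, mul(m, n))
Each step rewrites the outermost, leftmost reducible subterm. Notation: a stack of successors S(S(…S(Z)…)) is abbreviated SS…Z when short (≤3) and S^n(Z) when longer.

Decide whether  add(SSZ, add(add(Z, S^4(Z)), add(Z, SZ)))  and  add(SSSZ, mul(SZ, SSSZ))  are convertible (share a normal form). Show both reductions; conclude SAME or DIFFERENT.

Answer: DIFFERENT — A ⇓ S^7(Z), B ⇓ S^6(Z)

Working:
Term A:
  start: add(SSZ, add(add(Z, S^4(Z)), add(Z, SZ)))
  →1  S(add(SZ, add(add(Z, S^4(Z)), add(Z, SZ))))
  →2  S(S(add(Z, add(add(Z, S^4(Z)), add(Z, SZ)))))
  →3  S(S(add(add(Z, S^4(Z)), add(Z, SZ))))
  →4  S(S(add(S^4(Z), add(Z, SZ))))
  →5  S(S(S(add(SSSZ, add(Z, SZ)))))
  →6  S(S(S(S(add(SSZ, add(Z, SZ))))))
  →7  S(S(S(S(S(add(SZ, add(Z, SZ)))))))
  →8  S(S(S(S(S(S(add(Z, add(Z, SZ))))))))
  →9  S(S(S(S(S(S(add(Z, SZ)))))))
  →10  S^7(Z)

Term B:
  start: add(SSSZ, mul(SZ, SSSZ))
  →1  S(add(SSZ, mul(SZ, SSSZ)))
  →2  S(S(add(SZ, mul(SZ, SSSZ))))
  →3  S(S(S(add(Z, mul(SZ, SSSZ)))))
  →4  S(S(S(mul(SZ, SSSZ))))
  →5  S(S(S(add(SSSZ, mul(Z, SSSZ)))))
  →6  S(S(S(S(add(SSZ, mul(Z, SSSZ))))))
  →7  S(S(S(S(S(add(SZ, mul(Z, SSSZ)))))))
  →8  S(S(S(S(S(S(add(Z, mul(Z, SSSZ))))))))
  →9  S(S(S(S(S(S(mul(Z, SSSZ)))))))
  →10  S^6(Z)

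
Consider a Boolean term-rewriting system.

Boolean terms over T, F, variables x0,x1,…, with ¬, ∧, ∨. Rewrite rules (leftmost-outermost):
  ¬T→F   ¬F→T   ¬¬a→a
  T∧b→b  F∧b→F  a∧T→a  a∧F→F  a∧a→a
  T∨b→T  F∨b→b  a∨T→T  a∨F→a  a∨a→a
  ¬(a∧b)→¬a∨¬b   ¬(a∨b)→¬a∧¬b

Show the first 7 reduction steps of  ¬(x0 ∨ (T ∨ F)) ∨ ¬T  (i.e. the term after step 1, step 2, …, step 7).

  start: ¬(x0 ∨ (T ∨ F)) ∨ ¬T
  →1  (¬x0 ∧ ¬(T ∨ F)) ∨ ¬T
  →2  (¬x0 ∧ (¬T ∧ ¬F)) ∨ ¬T
  →3  (¬x0 ∧ (F ∧ ¬F)) ∨ ¬T
  →4  (¬x0 ∧ F) ∨ ¬T
  →5  F ∨ ¬T
  →6  ¬T
  →7  F

Answer: after 7 steps: F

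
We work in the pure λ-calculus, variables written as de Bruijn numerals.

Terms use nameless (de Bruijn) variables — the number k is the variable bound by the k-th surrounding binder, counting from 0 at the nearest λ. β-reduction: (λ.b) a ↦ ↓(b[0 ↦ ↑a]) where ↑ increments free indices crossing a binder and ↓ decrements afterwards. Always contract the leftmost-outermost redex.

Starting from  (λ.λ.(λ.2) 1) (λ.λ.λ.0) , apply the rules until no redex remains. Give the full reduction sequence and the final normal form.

  start: (λ.λ.(λ.2) 1) (λ.λ.λ.0)
  →1  λ.(λ.λ.λ.λ.0) (λ.λ.λ.0)
  →2  λ.λ.λ.λ.0

Answer: normal form = λ.λ.λ.λ.0  (in 2 steps)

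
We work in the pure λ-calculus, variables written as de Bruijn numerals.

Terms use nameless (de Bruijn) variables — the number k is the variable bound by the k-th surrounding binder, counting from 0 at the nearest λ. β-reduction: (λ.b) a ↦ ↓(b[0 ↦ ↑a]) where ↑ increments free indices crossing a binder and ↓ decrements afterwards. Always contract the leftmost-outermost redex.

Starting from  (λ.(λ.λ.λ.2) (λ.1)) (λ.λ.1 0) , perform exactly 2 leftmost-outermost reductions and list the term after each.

Answer: after 2 steps: λ.λ.λ.λ.λ.1 0

Reduction:
  start: (λ.(λ.λ.λ.2) (λ.1)) (λ.λ.1 0)
  [1] (λ.λ.λ.2) (λ.λ.λ.1 0)
  [2] λ.λ.λ.λ.λ.1 0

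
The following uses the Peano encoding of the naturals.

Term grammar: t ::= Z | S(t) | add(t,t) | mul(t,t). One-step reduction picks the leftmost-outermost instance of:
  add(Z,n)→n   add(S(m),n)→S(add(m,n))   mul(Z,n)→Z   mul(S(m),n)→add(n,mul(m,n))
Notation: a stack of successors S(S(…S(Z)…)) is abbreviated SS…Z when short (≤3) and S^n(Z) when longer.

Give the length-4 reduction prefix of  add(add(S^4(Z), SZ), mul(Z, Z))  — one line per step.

Answer: after 4 steps: S(S(add(add(SSZ, SZ), mul(Z, Z))))

Derivation:
  start: add(add(S^4(Z), SZ), mul(Z, Z))
  step 1: add(S(add(SSSZ, SZ)), mul(Z, Z))
  step 2: S(add(add(SSSZ, SZ), mul(Z, Z)))
  step 3: S(add(S(add(SSZ, SZ)), mul(Z, Z)))
  step 4: S(S(add(add(SSZ, SZ), mul(Z, Z))))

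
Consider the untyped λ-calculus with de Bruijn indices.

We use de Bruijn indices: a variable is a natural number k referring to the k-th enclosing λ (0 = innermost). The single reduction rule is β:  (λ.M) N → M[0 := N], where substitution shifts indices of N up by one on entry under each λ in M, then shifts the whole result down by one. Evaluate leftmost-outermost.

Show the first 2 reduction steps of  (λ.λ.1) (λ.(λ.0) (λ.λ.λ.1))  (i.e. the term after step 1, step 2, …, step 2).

Answer: after 2 steps: λ.λ.λ.λ.λ.1

Working:
  start: (λ.λ.1) (λ.(λ.0) (λ.λ.λ.1))
  [1] λ.λ.(λ.0) (λ.λ.λ.1)
  [2] λ.λ.λ.λ.λ.1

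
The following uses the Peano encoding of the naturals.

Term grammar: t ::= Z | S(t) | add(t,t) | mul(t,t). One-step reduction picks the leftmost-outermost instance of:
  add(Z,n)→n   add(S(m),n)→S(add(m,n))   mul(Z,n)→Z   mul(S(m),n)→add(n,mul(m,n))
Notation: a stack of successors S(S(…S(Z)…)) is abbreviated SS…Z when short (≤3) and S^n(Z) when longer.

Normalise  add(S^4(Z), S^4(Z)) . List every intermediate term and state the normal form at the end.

  start: add(S^4(Z), S^4(Z))
  step 1: S(add(SSSZ, S^4(Z)))
  step 2: S(S(add(SSZ, S^4(Z))))
  step 3: S(S(S(add(SZ, S^4(Z)))))
  step 4: S(S(S(S(add(Z, S^4(Z))))))
  step 5: S^8(Z)

Answer: normal form = S^8(Z)  (in 5 steps)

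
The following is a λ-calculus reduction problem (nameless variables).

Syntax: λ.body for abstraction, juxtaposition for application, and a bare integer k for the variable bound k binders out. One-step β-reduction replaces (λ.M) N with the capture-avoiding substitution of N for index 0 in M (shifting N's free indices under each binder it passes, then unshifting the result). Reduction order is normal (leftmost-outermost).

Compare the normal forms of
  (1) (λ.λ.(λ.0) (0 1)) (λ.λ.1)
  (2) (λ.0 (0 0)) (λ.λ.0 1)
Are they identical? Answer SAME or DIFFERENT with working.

Term A:
  start: (λ.λ.(λ.0) (0 1)) (λ.λ.1)
  →1  λ.(λ.0) (0 (λ.λ.1))
  →2  λ.0 (λ.λ.1)

Term B:
  start: (λ.0 (0 0)) (λ.λ.0 1)
  →1  (λ.λ.0 1) ((λ.λ.0 1) (λ.λ.0 1))
  →2  λ.0 ((λ.λ.0 1) (λ.λ.0 1))
  →3  λ.0 (λ.0 (λ.λ.0 1))

Answer: DIFFERENT — A ⇓ λ.0 (λ.λ.1), B ⇓ λ.0 (λ.0 (λ.λ.0 1))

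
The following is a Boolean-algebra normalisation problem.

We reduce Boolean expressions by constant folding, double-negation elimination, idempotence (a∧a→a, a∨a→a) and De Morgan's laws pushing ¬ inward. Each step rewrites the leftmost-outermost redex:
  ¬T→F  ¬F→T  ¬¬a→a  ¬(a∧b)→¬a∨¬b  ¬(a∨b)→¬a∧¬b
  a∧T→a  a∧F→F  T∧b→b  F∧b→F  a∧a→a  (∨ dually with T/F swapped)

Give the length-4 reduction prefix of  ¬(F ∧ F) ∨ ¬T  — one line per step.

Answer: after 4 steps: T

Derivation:
  start: ¬(F ∧ F) ∨ ¬T
  [1] (¬F ∨ ¬F) ∨ ¬T
  [2] ¬F ∨ ¬T
  [3] T ∨ ¬T
  [4] T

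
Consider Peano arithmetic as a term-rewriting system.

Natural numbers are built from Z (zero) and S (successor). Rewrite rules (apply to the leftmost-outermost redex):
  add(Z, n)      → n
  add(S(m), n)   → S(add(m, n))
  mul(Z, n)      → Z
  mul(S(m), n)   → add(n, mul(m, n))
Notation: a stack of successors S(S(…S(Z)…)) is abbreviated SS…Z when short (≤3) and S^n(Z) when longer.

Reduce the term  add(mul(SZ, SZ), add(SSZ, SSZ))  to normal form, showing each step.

  start: add(mul(SZ, SZ), add(SSZ, SSZ))
  [1] add(add(SZ, mul(Z, SZ)), add(SSZ, SSZ))
  [2] add(S(add(Z, mul(Z, SZ))), add(SSZ, SSZ))
  [3] S(add(add(Z, mul(Z, SZ)), add(SSZ, SSZ)))
  [4] S(add(mul(Z, SZ), add(SSZ, SSZ)))
  [5] S(add(Z, add(SSZ, SSZ)))
  [6] S(add(SSZ, SSZ))
  [7] S(S(add(SZ, SSZ)))
  [8] S(S(S(add(Z, SSZ))))
  [9] S^5(Z)

Answer: normal form = S^5(Z)  (in 9 steps)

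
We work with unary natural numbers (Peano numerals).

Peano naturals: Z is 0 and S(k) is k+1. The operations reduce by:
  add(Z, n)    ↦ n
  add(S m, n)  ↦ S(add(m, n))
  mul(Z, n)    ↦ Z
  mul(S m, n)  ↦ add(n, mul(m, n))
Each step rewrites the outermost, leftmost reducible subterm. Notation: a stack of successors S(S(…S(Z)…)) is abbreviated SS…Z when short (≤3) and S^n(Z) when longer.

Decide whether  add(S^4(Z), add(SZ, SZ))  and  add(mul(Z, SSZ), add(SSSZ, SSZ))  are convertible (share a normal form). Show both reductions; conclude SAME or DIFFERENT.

Answer: DIFFERENT — A ⇓ S^6(Z), B ⇓ S^5(Z)

Working:
Term A:
  start: add(S^4(Z), add(SZ, SZ))
  →1  S(add(SSSZ, add(SZ, SZ)))
  →2  S(S(add(SSZ, add(SZ, SZ))))
  →3  S(S(S(add(SZ, add(SZ, SZ)))))
  →4  S(S(S(S(add(Z, add(SZ, SZ))))))
  →5  S(S(S(S(add(SZ, SZ)))))
  →6  S(S(S(S(S(add(Z, SZ))))))
  →7  S^6(Z)

Term B:
  start: add(mul(Z, SSZ), add(SSSZ, SSZ))
  →1  add(Z, add(SSSZ, SSZ))
  →2  add(SSSZ, SSZ)
  →3  S(add(SSZ, SSZ))
  →4  S(S(add(SZ, SSZ)))
  →5  S(S(S(add(Z, SSZ))))
  →6  S^5(Z)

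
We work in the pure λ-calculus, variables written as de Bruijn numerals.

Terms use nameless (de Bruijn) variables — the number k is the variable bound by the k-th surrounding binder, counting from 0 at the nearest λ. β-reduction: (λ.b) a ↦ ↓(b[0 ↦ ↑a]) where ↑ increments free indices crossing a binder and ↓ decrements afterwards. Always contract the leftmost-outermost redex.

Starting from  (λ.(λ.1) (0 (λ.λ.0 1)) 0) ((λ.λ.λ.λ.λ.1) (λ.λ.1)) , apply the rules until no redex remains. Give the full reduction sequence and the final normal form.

  start: (λ.(λ.1) (0 (λ.λ.0 1)) 0) ((λ.λ.λ.λ.λ.1) (λ.λ.1))
  step 1: (λ.(λ.λ.λ.λ.λ.1) (λ.λ.1)) ((λ.λ.λ.λ.λ.1) (λ.λ.1) (λ.λ.0 1)) ((λ.λ.λ.λ.λ.1) (λ.λ.1))
  step 2: (λ.λ.λ.λ.λ.1) (λ.λ.1) ((λ.λ.λ.λ.λ.1) (λ.λ.1))
  step 3: (λ.λ.λ.λ.1) ((λ.λ.λ.λ.λ.1) (λ.λ.1))
  step 4: λ.λ.λ.1

Answer: normal form = λ.λ.λ.1  (in 4 steps)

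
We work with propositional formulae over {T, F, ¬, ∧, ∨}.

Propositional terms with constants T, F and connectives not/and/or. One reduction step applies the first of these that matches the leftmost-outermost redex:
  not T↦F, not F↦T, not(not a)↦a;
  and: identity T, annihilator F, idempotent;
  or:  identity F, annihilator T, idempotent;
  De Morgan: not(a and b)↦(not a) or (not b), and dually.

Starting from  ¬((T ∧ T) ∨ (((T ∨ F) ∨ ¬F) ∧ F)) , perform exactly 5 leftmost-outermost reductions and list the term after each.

Answer: after 5 steps: F

Reduction:
  start: ¬((T ∧ T) ∨ (((T ∨ F) ∨ ¬F) ∧ F))
  →1  ¬(T ∧ T) ∧ ¬(((T ∨ F) ∨ ¬F) ∧ F)
  →2  (¬T ∨ ¬T) ∧ ¬(((T ∨ F) ∨ ¬F) ∧ F)
  →3  ¬T ∧ ¬(((T ∨ F) ∨ ¬F) ∧ F)
  →4  F ∧ ¬(((T ∨ F) ∨ ¬F) ∧ F)
  →5  F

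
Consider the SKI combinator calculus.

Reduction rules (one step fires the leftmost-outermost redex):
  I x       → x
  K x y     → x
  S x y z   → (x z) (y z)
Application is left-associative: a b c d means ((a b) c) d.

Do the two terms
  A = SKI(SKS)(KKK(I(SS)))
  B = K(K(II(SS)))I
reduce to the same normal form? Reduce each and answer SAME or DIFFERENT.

Term A:
  start: SKI(SKS)(KKK(I(SS)))
  [1] K(SKS)(I(SKS))(KKK(I(SS)))
  [2] SKS(KKK(I(SS)))
  [3] K(KKK(I(SS)))(S(KKK(I(SS))))
  [4] KKK(I(SS))
  [5] K(I(SS))
  [6] K(SS)

Term B:
  start: K(K(II(SS)))I
  [1] K(II(SS))
  [2] K(I(SS))
  [3] K(SS)

Answer: SAME — A ⇓ K(SS), B ⇓ K(SS)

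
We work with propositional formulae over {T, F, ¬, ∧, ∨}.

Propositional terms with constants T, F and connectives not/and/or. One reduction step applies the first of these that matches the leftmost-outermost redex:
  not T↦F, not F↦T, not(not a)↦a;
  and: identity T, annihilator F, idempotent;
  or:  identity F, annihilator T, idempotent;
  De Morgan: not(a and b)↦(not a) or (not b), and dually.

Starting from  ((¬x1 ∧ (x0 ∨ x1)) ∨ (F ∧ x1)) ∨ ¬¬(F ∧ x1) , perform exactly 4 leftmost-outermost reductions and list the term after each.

  start: ((¬x1 ∧ (x0 ∨ x1)) ∨ (F ∧ x1)) ∨ ¬¬(F ∧ x1)
  →1  ((¬x1 ∧ (x0 ∨ x1)) ∨ F) ∨ ¬¬(F ∧ x1)
  →2  (¬x1 ∧ (x0 ∨ x1)) ∨ ¬¬(F ∧ x1)
  →3  (¬x1 ∧ (x0 ∨ x1)) ∨ (F ∧ x1)
  →4  (¬x1 ∧ (x0 ∨ x1)) ∨ F

Answer: after 4 steps: (¬x1 ∧ (x0 ∨ x1)) ∨ F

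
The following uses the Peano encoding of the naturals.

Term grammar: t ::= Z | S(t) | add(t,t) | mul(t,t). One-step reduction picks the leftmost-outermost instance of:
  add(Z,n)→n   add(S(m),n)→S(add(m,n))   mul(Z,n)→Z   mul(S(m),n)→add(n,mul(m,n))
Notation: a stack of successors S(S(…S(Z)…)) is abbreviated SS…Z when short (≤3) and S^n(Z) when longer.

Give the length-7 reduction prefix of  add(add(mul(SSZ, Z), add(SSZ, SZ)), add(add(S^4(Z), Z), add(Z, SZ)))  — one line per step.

  start: add(add(mul(SSZ, Z), add(SSZ, SZ)), add(add(S^4(Z), Z), add(Z, SZ)))
  →1  add(add(add(Z, mul(SZ, Z)), add(SSZ, SZ)), add(add(S^4(Z), Z), add(Z, SZ)))
  →2  add(add(mul(SZ, Z), add(SSZ, SZ)), add(add(S^4(Z), Z), add(Z, SZ)))
  →3  add(add(add(Z, mul(Z, Z)), add(SSZ, SZ)), add(add(S^4(Z), Z), add(Z, SZ)))
  →4  add(add(mul(Z, Z), add(SSZ, SZ)), add(add(S^4(Z), Z), add(Z, SZ)))
  →5  add(add(Z, add(SSZ, SZ)), add(add(S^4(Z), Z), add(Z, SZ)))
  →6  add(add(SSZ, SZ), add(add(S^4(Z), Z), add(Z, SZ)))
  →7  add(S(add(SZ, SZ)), add(add(S^4(Z), Z), add(Z, SZ)))

Answer: after 7 steps: add(S(add(SZ, SZ)), add(add(S^4(Z), Z), add(Z, SZ)))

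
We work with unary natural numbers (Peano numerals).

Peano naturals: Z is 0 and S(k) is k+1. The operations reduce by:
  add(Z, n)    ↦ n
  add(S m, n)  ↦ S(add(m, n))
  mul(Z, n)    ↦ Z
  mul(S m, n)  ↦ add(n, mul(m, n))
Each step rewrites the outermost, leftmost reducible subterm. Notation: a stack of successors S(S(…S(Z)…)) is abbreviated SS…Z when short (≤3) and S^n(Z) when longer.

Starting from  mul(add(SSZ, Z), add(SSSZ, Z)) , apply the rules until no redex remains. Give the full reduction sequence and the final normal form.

Answer: normal form = S^6(Z)  (in 22 steps)

Reduction:
  start: mul(add(SSZ, Z), add(SSSZ, Z))
  →1  mul(S(add(SZ, Z)), add(SSSZ, Z))
  →2  add(add(SSSZ, Z), mul(add(SZ, Z), add(SSSZ, Z)))
  →3  add(S(add(SSZ, Z)), mul(add(SZ, Z), add(SSSZ, Z)))
  →4  S(add(add(SSZ, Z), mul(add(SZ, Z), add(SSSZ, Z))))
  →5  S(add(S(add(SZ, Z)), mul(add(SZ, Z), add(SSSZ, Z))))
  →6  S(S(add(add(SZ, Z), mul(add(SZ, Z), add(SSSZ, Z)))))
  →7  S(S(add(S(add(Z, Z)), mul(add(SZ, Z), add(SSSZ, Z)))))
  →8  S(S(S(add(add(Z, Z), mul(add(SZ, Z), add(SSSZ, Z))))))
  →9  S(S(S(add(Z, mul(add(SZ, Z), add(SSSZ, Z))))))
  →10  S(S(S(mul(add(SZ, Z), add(SSSZ, Z)))))
  →11  S(S(S(mul(S(add(Z, Z)), add(SSSZ, Z)))))
  →12  S(S(S(add(add(SSSZ, Z), mul(add(Z, Z), add(SSSZ, Z))))))
  →13  S(S(S(add(S(add(SSZ, Z)), mul(add(Z, Z), add(SSSZ, Z))))))
  →14  S(S(S(S(add(add(SSZ, Z), mul(add(Z, Z), add(SSSZ, Z)))))))
  →15  S(S(S(S(add(S(add(SZ, Z)), mul(add(Z, Z), add(SSSZ, Z)))))))
  →16  S(S(S(S(S(add(add(SZ, Z), mul(add(Z, Z), add(SSSZ, Z))))))))
  →17  S(S(S(S(S(add(S(add(Z, Z)), mul(add(Z, Z), add(SSSZ, Z))))))))
  →18  S(S(S(S(S(S(add(add(Z, Z), mul(add(Z, Z), add(SSSZ, Z)))))))))
  →19  S(S(S(S(S(S(add(Z, mul(add(Z, Z), add(SSSZ, Z)))))))))
  →20  S(S(S(S(S(S(mul(add(Z, Z), add(SSSZ, Z))))))))
  →21  S(S(S(S(S(S(mul(Z, add(SSSZ, Z))))))))
  →22  S^6(Z)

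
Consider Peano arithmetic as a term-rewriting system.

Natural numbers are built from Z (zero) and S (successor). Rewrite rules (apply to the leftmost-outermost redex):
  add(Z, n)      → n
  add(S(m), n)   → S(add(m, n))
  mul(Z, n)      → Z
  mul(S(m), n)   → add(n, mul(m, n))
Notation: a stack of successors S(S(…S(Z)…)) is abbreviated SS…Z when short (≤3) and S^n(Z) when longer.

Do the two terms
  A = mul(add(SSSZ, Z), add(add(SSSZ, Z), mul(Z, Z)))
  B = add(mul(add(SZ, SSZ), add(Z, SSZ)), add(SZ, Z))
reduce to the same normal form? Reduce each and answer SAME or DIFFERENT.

Term A:
  start: mul(add(SSSZ, Z), add(add(SSSZ, Z), mul(Z, Z)))
  step 1: mul(S(add(SSZ, Z)), add(add(SSSZ, Z), mul(Z, Z)))
  step 2: add(add(add(SSSZ, Z), mul(Z, Z)), mul(add(SSZ, Z), add(add(SSSZ, Z), mul(Z, Z))))
  step 3: add(add(S(add(SSZ, Z)), mul(Z, Z)), mul(add(SSZ, Z), add(add(SSSZ, Z), mul(Z, Z))))
  step 4: add(S(add(add(SSZ, Z), mul(Z, Z))), mul(add(SSZ, Z), add(add(SSSZ, Z), mul(Z, Z))))
  step 5: S(add(add(add(SSZ, Z), mul(Z, Z)), mul(add(SSZ, Z), add(add(SSSZ, Z), mul(Z, Z)))))
  step 6: S(add(add(S(add(SZ, Z)), mul(Z, Z)), mul(add(SSZ, Z), add(add(SSSZ, Z), mul(Z, Z)))))
  step 7: S(add(S(add(add(SZ, Z), mul(Z, Z))), mul(add(SSZ, Z), add(add(SSSZ, Z), mul(Z, Z)))))
  step 8: S(S(add(add(add(SZ, Z), mul(Z, Z)), mul(add(SSZ, Z), add(add(SSSZ, Z), mul(Z, Z))))))
  step 9: S(S(add(add(S(add(Z, Z)), mul(Z, Z)), mul(add(SSZ, Z), add(add(SSSZ, Z), mul(Z, Z))))))
  step 10: S(S(add(S(add(add(Z, Z), mul(Z, Z))), mul(add(SSZ, Z), add(add(SSSZ, Z), mul(Z, Z))))))
  step 11: S(S(S(add(add(add(Z, Z), mul(Z, Z)), mul(add(SSZ, Z), add(add(SSSZ, Z), mul(Z, Z)))))))
  step 12: S(S(S(add(add(Z, mul(Z, Z)), mul(add(SSZ, Z), add(add(SSSZ, Z), mul(Z, Z)))))))
  step 13: S(S(S(add(mul(Z, Z), mul(add(SSZ, Z), add(add(SSSZ, Z), mul(Z, Z)))))))
  step 14: S(S(S(add(Z, mul(add(SSZ, Z), add(add(SSSZ, Z), mul(Z, Z)))))))
  step 15: S(S(S(mul(add(SSZ, Z), add(add(SSSZ, Z), mul(Z, Z))))))
  step 16: S(S(S(mul(S(add(SZ, Z)), add(add(SSSZ, Z), mul(Z, Z))))))
  step 17: S(S(S(add(add(add(SSSZ, Z), mul(Z, Z)), mul(add(SZ, Z), add(add(SSSZ, Z), mul(Z, Z)))))))
  step 18: S(S(S(add(add(S(add(SSZ, Z)), mul(Z, Z)), mul(add(SZ, Z), add(add(SSSZ, Z), mul(Z, Z)))))))
  step 19: S(S(S(add(S(add(add(SSZ, Z), mul(Z, Z))), mul(add(SZ, Z), add(add(SSSZ, Z), mul(Z, Z)))))))
  step 20: S(S(S(S(add(add(add(SSZ, Z), mul(Z, Z)), mul(add(SZ, Z), add(add(SSSZ, Z), mul(Z, Z))))))))
  step 21: S(S(S(S(add(add(S(add(SZ, Z)), mul(Z, Z)), mul(add(SZ, Z), add(add(SSSZ, Z), mul(Z, Z))))))))
  step 22: S(S(S(S(add(S(add(add(SZ, Z), mul(Z, Z))), mul(add(SZ, Z), add(add(SSSZ, Z), mul(Z, Z))))))))
  step 23: S(S(S(S(S(add(add(add(SZ, Z), mul(Z, Z)), mul(add(SZ, Z), add(add(SSSZ, Z), mul(Z, Z)))))))))
  step 24: S(S(S(S(S(add(add(S(add(Z, Z)), mul(Z, Z)), mul(add(SZ, Z), add(add(SSSZ, Z), mul(Z, Z)))))))))
  step 25: S(S(S(S(S(add(S(add(add(Z, Z), mul(Z, Z))), mul(add(SZ, Z), add(add(SSSZ, Z), mul(Z, Z)))))))))
  step 26: S(S(S(S(S(S(add(add(add(Z, Z), mul(Z, Z)), mul(add(SZ, Z), add(add(SSSZ, Z), mul(Z, Z))))))))))
  step 27: S(S(S(S(S(S(add(add(Z, mul(Z, Z)), mul(add(SZ, Z), add(add(SSSZ, Z), mul(Z, Z))))))))))
  step 28: S(S(S(S(S(S(add(mul(Z, Z), mul(add(SZ, Z), add(add(SSSZ, Z), mul(Z, Z))))))))))
  step 29: S(S(S(S(S(S(add(Z, mul(add(SZ, Z), add(add(SSSZ, Z), mul(Z, Z))))))))))
  step 30: S(S(S(S(S(S(mul(add(SZ, Z), add(add(SSSZ, Z), mul(Z, Z)))))))))
  step 31: S(S(S(S(S(S(mul(S(add(Z, Z)), add(add(SSSZ, Z), mul(Z, Z)))))))))
  step 32: S(S(S(S(S(S(add(add(add(SSSZ, Z), mul(Z, Z)), mul(add(Z, Z), add(add(SSSZ, Z), mul(Z, Z))))))))))
  step 33: S(S(S(S(S(S(add(add(S(add(SSZ, Z)), mul(Z, Z)), mul(add(Z, Z), add(add(SSSZ, Z), mul(Z, Z))))))))))
  step 34: S(S(S(S(S(S(add(S(add(add(SSZ, Z), mul(Z, Z))), mul(add(Z, Z), add(add(SSSZ, Z), mul(Z, Z))))))))))
  step 35: S(S(S(S(S(S(S(add(add(add(SSZ, Z), mul(Z, Z)), mul(add(Z, Z), add(add(SSSZ, Z), mul(Z, Z)))))))))))
  step 36: S(S(S(S(S(S(S(add(add(S(add(SZ, Z)), mul(Z, Z)), mul(add(Z, Z), add(add(SSSZ, Z), mul(Z, Z)))))))))))
  step 37: S(S(S(S(S(S(S(add(S(add(add(SZ, Z), mul(Z, Z))), mul(add(Z, Z), add(add(SSSZ, Z), mul(Z, Z)))))))))))
  step 38: S(S(S(S(S(S(S(S(add(add(add(SZ, Z), mul(Z, Z)), mul(add(Z, Z), add(add(SSSZ, Z), mul(Z, Z))))))))))))
  step 39: S(S(S(S(S(S(S(S(add(add(S(add(Z, Z)), mul(Z, Z)), mul(add(Z, Z), add(add(SSSZ, Z), mul(Z, Z))))))))))))
  step 40: S(S(S(S(S(S(S(S(add(S(add(add(Z, Z), mul(Z, Z))), mul(add(Z, Z), add(add(SSSZ, Z), mul(Z, Z))))))))))))
  step 41: S(S(S(S(S(S(S(S(S(add(add(add(Z, Z), mul(Z, Z)), mul(add(Z, Z), add(add(SSSZ, Z), mul(Z, Z)))))))))))))
  step 42: S(S(S(S(S(S(S(S(S(add(add(Z, mul(Z, Z)), mul(add(Z, Z), add(add(SSSZ, Z), mul(Z, Z)))))))))))))
  step 43: S(S(S(S(S(S(S(S(S(add(mul(Z, Z), mul(add(Z, Z), add(add(SSSZ, Z), mul(Z, Z)))))))))))))
  step 44: S(S(S(S(S(S(S(S(S(add(Z, mul(add(Z, Z), add(add(SSSZ, Z), mul(Z, Z)))))))))))))
  step 45: S(S(S(S(S(S(S(S(S(mul(add(Z, Z), add(add(SSSZ, Z), mul(Z, Z))))))))))))
  step 46: S(S(S(S(S(S(S(S(S(mul(Z, add(add(SSSZ, Z), mul(Z, Z))))))))))))
  step 47: S^9(Z)

Term B:
  start: add(mul(add(SZ, SSZ), add(Z, SSZ)), add(SZ, Z))
  step 1: add(mul(S(add(Z, SSZ)), add(Z, SSZ)), add(SZ, Z))
  step 2: add(add(add(Z, SSZ), mul(add(Z, SSZ), add(Z, SSZ))), add(SZ, Z))
  step 3: add(add(SSZ, mul(add(Z, SSZ), add(Z, SSZ))), add(SZ, Z))
  step 4: add(S(add(SZ, mul(add(Z, SSZ), add(Z, SSZ)))), add(SZ, Z))
  step 5: S(add(add(SZ, mul(add(Z, SSZ), add(Z, SSZ))), add(SZ, Z)))
  step 6: S(add(S(add(Z, mul(add(Z, SSZ), add(Z, SSZ)))), add(SZ, Z)))
  step 7: S(S(add(add(Z, mul(add(Z, SSZ), add(Z, SSZ))), add(SZ, Z))))
  step 8: S(S(add(mul(add(Z, SSZ), add(Z, SSZ)), add(SZ, Z))))
  step 9: S(S(add(mul(SSZ, add(Z, SSZ)), add(SZ, Z))))
  step 10: S(S(add(add(add(Z, SSZ), mul(SZ, add(Z, SSZ))), add(SZ, Z))))
  step 11: S(S(add(add(SSZ, mul(SZ, add(Z, SSZ))), add(SZ, Z))))
  step 12: S(S(add(S(add(SZ, mul(SZ, add(Z, SSZ)))), add(SZ, Z))))
  step 13: S(S(S(add(add(SZ, mul(SZ, add(Z, SSZ))), add(SZ, Z)))))
  step 14: S(S(S(add(S(add(Z, mul(SZ, add(Z, SSZ)))), add(SZ, Z)))))
  step 15: S(S(S(S(add(add(Z, mul(SZ, add(Z, SSZ))), add(SZ, Z))))))
  step 16: S(S(S(S(add(mul(SZ, add(Z, SSZ)), add(SZ, Z))))))
  step 17: S(S(S(S(add(add(add(Z, SSZ), mul(Z, add(Z, SSZ))), add(SZ, Z))))))
  step 18: S(S(S(S(add(add(SSZ, mul(Z, add(Z, SSZ))), add(SZ, Z))))))
  step 19: S(S(S(S(add(S(add(SZ, mul(Z, add(Z, SSZ)))), add(SZ, Z))))))
  step 20: S(S(S(S(S(add(add(SZ, mul(Z, add(Z, SSZ))), add(SZ, Z)))))))
  step 21: S(S(S(S(S(add(S(add(Z, mul(Z, add(Z, SSZ)))), add(SZ, Z)))))))
  step 22: S(S(S(S(S(S(add(add(Z, mul(Z, add(Z, SSZ))), add(SZ, Z))))))))
  step 23: S(S(S(S(S(S(add(mul(Z, add(Z, SSZ)), add(SZ, Z))))))))
  step 24: S(S(S(S(S(S(add(Z, add(SZ, Z))))))))
  step 25: S(S(S(S(S(S(add(SZ, Z)))))))
  step 26: S(S(S(S(S(S(S(add(Z, Z))))))))
  step 27: S^7(Z)

Answer: DIFFERENT — A ⇓ S^9(Z), B ⇓ S^7(Z)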